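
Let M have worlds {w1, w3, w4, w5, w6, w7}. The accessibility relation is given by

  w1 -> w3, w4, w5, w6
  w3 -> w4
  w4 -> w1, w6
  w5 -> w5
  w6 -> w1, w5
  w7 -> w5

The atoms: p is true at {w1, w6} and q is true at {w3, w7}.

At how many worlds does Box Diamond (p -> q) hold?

w1: successors {w3, w4, w5, w6}; Diamond (p -> q) there: w3:T, w4:F, w5:T, w6:T. ✗
w3: successors {w4}; Diamond (p -> q) there: w4:F. ✗
w4: successors {w1, w6}; Diamond (p -> q) there: w1:T, w6:T. ✓
w5: successors {w5}; Diamond (p -> q) there: w5:T. ✓
w6: successors {w1, w5}; Diamond (p -> q) there: w1:T, w5:T. ✓
w7: successors {w5}; Diamond (p -> q) there: w5:T. ✓
Satisfying worlds: {w4, w5, w6, w7}.

4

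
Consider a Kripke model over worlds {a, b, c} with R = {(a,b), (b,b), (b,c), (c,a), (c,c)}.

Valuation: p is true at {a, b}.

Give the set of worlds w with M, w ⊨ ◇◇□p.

{b, c}

a: successors {b}; ◇□p there: b:F. ✗
b: successors {b, c}; ◇□p there: b:F, c:T. ✓
c: successors {a, c}; ◇□p there: a:F, c:T. ✓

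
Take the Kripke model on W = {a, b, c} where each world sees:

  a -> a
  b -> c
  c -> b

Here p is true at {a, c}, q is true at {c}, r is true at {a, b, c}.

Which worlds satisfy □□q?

a: successors {a}; □q there: a:F. ✗
b: successors {c}; □q there: c:F. ✗
c: successors {b}; □q there: b:T. ✓

{c}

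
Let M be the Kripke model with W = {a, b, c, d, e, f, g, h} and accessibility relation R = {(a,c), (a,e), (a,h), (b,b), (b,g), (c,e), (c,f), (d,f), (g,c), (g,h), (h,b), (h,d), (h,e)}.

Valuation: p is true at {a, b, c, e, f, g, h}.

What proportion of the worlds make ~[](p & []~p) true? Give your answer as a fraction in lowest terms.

1/2

a: [](p & []~p) is F. ✓
b: [](p & []~p) is F. ✓
c: [](p & []~p) is T. ✗
d: [](p & []~p) is T. ✗
e: [](p & []~p) is T. ✗
f: [](p & []~p) is T. ✗
g: [](p & []~p) is F. ✓
h: [](p & []~p) is F. ✓
That's 4 of 8 worlds, so 4/8 = 1/2.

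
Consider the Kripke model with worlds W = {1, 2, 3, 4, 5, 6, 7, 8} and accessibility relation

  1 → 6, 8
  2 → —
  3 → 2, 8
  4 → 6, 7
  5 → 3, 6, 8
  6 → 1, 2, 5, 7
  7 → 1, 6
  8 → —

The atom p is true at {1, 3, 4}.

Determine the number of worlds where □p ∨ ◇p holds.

1: □p is F, ◇p is F. ✗
2: □p is T, ◇p is F. ✓
3: □p is F, ◇p is F. ✗
4: □p is F, ◇p is F. ✗
5: □p is F, ◇p is T. ✓
6: □p is F, ◇p is T. ✓
7: □p is F, ◇p is T. ✓
8: □p is T, ◇p is F. ✓
Satisfying worlds: {2, 5, 6, 7, 8}.

5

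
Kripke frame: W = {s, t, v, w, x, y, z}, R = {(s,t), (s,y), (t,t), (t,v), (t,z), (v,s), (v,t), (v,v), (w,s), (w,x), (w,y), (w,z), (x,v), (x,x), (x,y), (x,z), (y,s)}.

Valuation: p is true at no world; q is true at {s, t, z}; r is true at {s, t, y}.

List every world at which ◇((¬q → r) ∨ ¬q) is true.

s: successors {t, y}; (¬q → r) ∨ ¬q there: t:T, y:T. ✓
t: successors {t, v, z}; (¬q → r) ∨ ¬q there: t:T, v:T, z:T. ✓
v: successors {s, t, v}; (¬q → r) ∨ ¬q there: s:T, t:T, v:T. ✓
w: successors {s, x, y, z}; (¬q → r) ∨ ¬q there: s:T, x:T, y:T, z:T. ✓
x: successors {v, x, y, z}; (¬q → r) ∨ ¬q there: v:T, x:T, y:T, z:T. ✓
y: successors {s}; (¬q → r) ∨ ¬q there: s:T. ✓
z: no successors, so ◇((¬q → r) ∨ ¬q) fails. ✗

{s, t, v, w, x, y}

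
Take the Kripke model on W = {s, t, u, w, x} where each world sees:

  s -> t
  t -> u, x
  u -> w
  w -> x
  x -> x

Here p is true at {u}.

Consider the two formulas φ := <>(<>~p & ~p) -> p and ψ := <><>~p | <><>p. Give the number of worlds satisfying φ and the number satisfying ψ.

1 and 5

For <>(<>~p & ~p) -> p:
s: <>(<>~p & ~p) is T, p is F. ✗
t: <>(<>~p & ~p) is T, p is F. ✗
u: <>(<>~p & ~p) is T, p is T. ✓
w: <>(<>~p & ~p) is T, p is F. ✗
x: <>(<>~p & ~p) is T, p is F. ✗
— 1 world.
For <><>~p | <><>p:
s: <><>~p is T, <><>p is T. ✓
t: <><>~p is T, <><>p is F. ✓
u: <><>~p is T, <><>p is F. ✓
w: <><>~p is T, <><>p is F. ✓
x: <><>~p is T, <><>p is F. ✓
— 5 worlds.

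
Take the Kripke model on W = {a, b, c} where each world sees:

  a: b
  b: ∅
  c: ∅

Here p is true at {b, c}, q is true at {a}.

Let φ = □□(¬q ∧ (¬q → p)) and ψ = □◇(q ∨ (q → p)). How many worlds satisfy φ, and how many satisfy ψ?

For □□(¬q ∧ (¬q → p)):
a: successors {b}; □(¬q ∧ (¬q → p)) there: b:T. ✓
b: no successors, so □□(¬q ∧ (¬q → p)) holds vacuously. ✓
c: no successors, so □□(¬q ∧ (¬q → p)) holds vacuously. ✓
— 3 worlds.
For □◇(q ∨ (q → p)):
a: successors {b}; ◇(q ∨ (q → p)) there: b:F. ✗
b: no successors, so □◇(q ∨ (q → p)) holds vacuously. ✓
c: no successors, so □◇(q ∨ (q → p)) holds vacuously. ✓
— 2 worlds.

3 and 2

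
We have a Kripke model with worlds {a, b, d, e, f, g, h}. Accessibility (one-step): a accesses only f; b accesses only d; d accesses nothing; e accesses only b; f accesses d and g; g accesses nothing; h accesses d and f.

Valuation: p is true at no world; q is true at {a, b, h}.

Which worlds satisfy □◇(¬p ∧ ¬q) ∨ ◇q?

{a, d, e, g}

a: □◇(¬p ∧ ¬q) is T, ◇q is F. ✓
b: □◇(¬p ∧ ¬q) is F, ◇q is F. ✗
d: □◇(¬p ∧ ¬q) is T, ◇q is F. ✓
e: □◇(¬p ∧ ¬q) is T, ◇q is T. ✓
f: □◇(¬p ∧ ¬q) is F, ◇q is F. ✗
g: □◇(¬p ∧ ¬q) is T, ◇q is F. ✓
h: □◇(¬p ∧ ¬q) is F, ◇q is F. ✗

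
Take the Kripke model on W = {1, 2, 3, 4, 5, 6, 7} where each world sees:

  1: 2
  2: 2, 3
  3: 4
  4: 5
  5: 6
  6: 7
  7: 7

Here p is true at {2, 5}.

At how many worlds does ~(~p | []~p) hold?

1: ~p | []~p is T. ✗
2: ~p | []~p is F. ✓
3: ~p | []~p is T. ✗
4: ~p | []~p is T. ✗
5: ~p | []~p is T. ✗
6: ~p | []~p is T. ✗
7: ~p | []~p is T. ✗
Satisfying worlds: {2}.

1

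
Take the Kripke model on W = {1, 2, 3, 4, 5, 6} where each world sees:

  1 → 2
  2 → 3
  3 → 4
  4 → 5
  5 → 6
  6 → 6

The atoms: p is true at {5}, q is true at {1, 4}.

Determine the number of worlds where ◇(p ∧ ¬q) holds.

1

1: successors {2}; p ∧ ¬q there: 2:F. ✗
2: successors {3}; p ∧ ¬q there: 3:F. ✗
3: successors {4}; p ∧ ¬q there: 4:F. ✗
4: successors {5}; p ∧ ¬q there: 5:T. ✓
5: successors {6}; p ∧ ¬q there: 6:F. ✗
6: successors {6}; p ∧ ¬q there: 6:F. ✗
Satisfying worlds: {4}.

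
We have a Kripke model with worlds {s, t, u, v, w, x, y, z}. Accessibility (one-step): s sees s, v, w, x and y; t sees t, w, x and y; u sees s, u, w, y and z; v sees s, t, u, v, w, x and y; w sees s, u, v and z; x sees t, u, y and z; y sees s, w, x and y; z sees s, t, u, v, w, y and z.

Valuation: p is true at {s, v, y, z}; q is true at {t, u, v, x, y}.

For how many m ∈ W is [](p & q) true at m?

0

s: successors {s, v, w, x, y}; p & q there: s:F, v:T, w:F, x:F, y:T. ✗
t: successors {t, w, x, y}; p & q there: t:F, w:F, x:F, y:T. ✗
u: successors {s, u, w, y, z}; p & q there: s:F, u:F, w:F, y:T, z:F. ✗
v: successors {s, t, u, v, w, x, y}; p & q there: s:F, t:F, u:F, v:T, w:F, x:F, y:T. ✗
w: successors {s, u, v, z}; p & q there: s:F, u:F, v:T, z:F. ✗
x: successors {t, u, y, z}; p & q there: t:F, u:F, y:T, z:F. ✗
y: successors {s, w, x, y}; p & q there: s:F, w:F, x:F, y:T. ✗
z: successors {s, t, u, v, w, y, z}; p & q there: s:F, t:F, u:F, v:T, w:F, y:T, z:F. ✗
Satisfying worlds: ∅.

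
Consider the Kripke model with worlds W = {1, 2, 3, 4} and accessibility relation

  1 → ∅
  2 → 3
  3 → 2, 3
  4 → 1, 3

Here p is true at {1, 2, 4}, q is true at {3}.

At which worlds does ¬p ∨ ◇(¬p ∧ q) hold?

1: ¬p is F, ◇(¬p ∧ q) is F. ✗
2: ¬p is F, ◇(¬p ∧ q) is T. ✓
3: ¬p is T, ◇(¬p ∧ q) is T. ✓
4: ¬p is F, ◇(¬p ∧ q) is T. ✓

{2, 3, 4}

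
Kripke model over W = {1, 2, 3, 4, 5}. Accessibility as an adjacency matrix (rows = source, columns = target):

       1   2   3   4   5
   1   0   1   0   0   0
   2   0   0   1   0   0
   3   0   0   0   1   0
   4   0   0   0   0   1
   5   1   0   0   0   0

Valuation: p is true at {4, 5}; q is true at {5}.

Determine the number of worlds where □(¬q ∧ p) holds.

1: successors {2}; ¬q ∧ p there: 2:F. ✗
2: successors {3}; ¬q ∧ p there: 3:F. ✗
3: successors {4}; ¬q ∧ p there: 4:T. ✓
4: successors {5}; ¬q ∧ p there: 5:F. ✗
5: successors {1}; ¬q ∧ p there: 1:F. ✗
Satisfying worlds: {3}.

1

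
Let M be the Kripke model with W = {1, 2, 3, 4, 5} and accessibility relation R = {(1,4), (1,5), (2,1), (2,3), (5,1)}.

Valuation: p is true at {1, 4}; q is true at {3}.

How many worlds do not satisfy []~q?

1

1: successors {4, 5}; ~q there: 4:T, 5:T. ✓
2: successors {1, 3}; ~q there: 1:T, 3:F. ✗
3: no successors, so []~q holds vacuously. ✓
4: no successors, so []~q holds vacuously. ✓
5: successors {1}; ~q there: 1:T. ✓
Satisfying worlds: {1, 3, 4, 5}.
So []~q fails at the other 1 world.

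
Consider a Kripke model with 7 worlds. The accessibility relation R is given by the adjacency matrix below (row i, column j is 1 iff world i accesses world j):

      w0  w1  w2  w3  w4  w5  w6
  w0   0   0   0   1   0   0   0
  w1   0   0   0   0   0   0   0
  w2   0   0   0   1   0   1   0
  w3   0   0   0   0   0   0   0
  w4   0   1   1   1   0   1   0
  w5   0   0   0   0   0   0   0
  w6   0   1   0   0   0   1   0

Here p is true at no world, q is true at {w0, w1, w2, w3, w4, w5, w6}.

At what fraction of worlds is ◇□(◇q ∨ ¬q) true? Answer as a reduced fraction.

4/7

w0: successors {w3}; □(◇q ∨ ¬q) there: w3:T. ✓
w1: no successors, so ◇□(◇q ∨ ¬q) fails. ✗
w2: successors {w3, w5}; □(◇q ∨ ¬q) there: w3:T, w5:T. ✓
w3: no successors, so ◇□(◇q ∨ ¬q) fails. ✗
w4: successors {w1, w2, w3, w5}; □(◇q ∨ ¬q) there: w1:T, w2:F, w3:T, w5:T. ✓
w5: no successors, so ◇□(◇q ∨ ¬q) fails. ✗
w6: successors {w1, w5}; □(◇q ∨ ¬q) there: w1:T, w5:T. ✓
That's 4 of 7 worlds, so 4/7.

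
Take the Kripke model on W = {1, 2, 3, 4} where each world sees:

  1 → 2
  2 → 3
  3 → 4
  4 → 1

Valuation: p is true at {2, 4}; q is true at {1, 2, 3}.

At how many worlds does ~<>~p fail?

2

1: <>~p is F. ✓
2: <>~p is T. ✗
3: <>~p is F. ✓
4: <>~p is T. ✗
Satisfying worlds: {1, 3}.
So ~<>~p fails at the other 2 worlds.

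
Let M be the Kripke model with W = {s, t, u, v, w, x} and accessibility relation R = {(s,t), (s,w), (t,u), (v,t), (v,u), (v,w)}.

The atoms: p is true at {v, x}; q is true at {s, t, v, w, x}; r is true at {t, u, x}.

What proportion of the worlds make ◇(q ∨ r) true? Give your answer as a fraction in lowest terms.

1/2

s: successors {t, w}; q ∨ r there: t:T, w:T. ✓
t: successors {u}; q ∨ r there: u:T. ✓
u: no successors, so ◇(q ∨ r) fails. ✗
v: successors {t, u, w}; q ∨ r there: t:T, u:T, w:T. ✓
w: no successors, so ◇(q ∨ r) fails. ✗
x: no successors, so ◇(q ∨ r) fails. ✗
That's 3 of 6 worlds, so 3/6 = 1/2.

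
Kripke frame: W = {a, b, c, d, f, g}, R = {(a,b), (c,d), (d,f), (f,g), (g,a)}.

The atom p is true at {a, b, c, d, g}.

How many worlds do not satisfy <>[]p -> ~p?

a: <>[]p is T, ~p is F. ✗
b: <>[]p is F, ~p is F. ✓
c: <>[]p is F, ~p is F. ✓
d: <>[]p is T, ~p is F. ✗
f: <>[]p is T, ~p is T. ✓
g: <>[]p is T, ~p is F. ✗
Satisfying worlds: {b, c, f}.
So <>[]p -> ~p fails at the other 3 worlds.

3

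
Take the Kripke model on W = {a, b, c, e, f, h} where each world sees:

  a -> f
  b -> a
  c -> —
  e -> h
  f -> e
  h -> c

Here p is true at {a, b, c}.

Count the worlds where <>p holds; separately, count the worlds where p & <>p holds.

For <>p:
a: successors {f}; p there: f:F. ✗
b: successors {a}; p there: a:T. ✓
c: no successors, so <>p fails. ✗
e: successors {h}; p there: h:F. ✗
f: successors {e}; p there: e:F. ✗
h: successors {c}; p there: c:T. ✓
— 2 worlds.
For p & <>p:
a: p is T, <>p is F. ✗
b: p is T, <>p is T. ✓
c: p is T, <>p is F. ✗
e: p is F, <>p is F. ✗
f: p is F, <>p is F. ✗
h: p is F, <>p is T. ✗
— 1 world.

2 and 1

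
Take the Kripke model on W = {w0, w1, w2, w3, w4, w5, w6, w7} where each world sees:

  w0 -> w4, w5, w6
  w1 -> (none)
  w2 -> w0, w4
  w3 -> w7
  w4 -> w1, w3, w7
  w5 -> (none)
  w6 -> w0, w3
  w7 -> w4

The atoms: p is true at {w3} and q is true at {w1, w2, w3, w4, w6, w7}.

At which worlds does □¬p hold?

{w0, w1, w2, w3, w5, w7}

w0: successors {w4, w5, w6}; ¬p there: w4:T, w5:T, w6:T. ✓
w1: no successors, so □¬p holds vacuously. ✓
w2: successors {w0, w4}; ¬p there: w0:T, w4:T. ✓
w3: successors {w7}; ¬p there: w7:T. ✓
w4: successors {w1, w3, w7}; ¬p there: w1:T, w3:F, w7:T. ✗
w5: no successors, so □¬p holds vacuously. ✓
w6: successors {w0, w3}; ¬p there: w0:T, w3:F. ✗
w7: successors {w4}; ¬p there: w4:T. ✓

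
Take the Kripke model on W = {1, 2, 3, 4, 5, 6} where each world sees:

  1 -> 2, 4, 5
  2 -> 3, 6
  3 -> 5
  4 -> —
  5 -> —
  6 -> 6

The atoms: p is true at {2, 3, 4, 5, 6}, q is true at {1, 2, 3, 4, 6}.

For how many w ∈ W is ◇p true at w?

1: successors {2, 4, 5}; p there: 2:T, 4:T, 5:T. ✓
2: successors {3, 6}; p there: 3:T, 6:T. ✓
3: successors {5}; p there: 5:T. ✓
4: no successors, so ◇p fails. ✗
5: no successors, so ◇p fails. ✗
6: successors {6}; p there: 6:T. ✓
Satisfying worlds: {1, 2, 3, 6}.

4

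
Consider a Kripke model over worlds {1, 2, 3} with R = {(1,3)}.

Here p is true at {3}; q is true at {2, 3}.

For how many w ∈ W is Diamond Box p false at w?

2

1: successors {3}; Box p there: 3:T. ✓
2: no successors, so Diamond Box p fails. ✗
3: no successors, so Diamond Box p fails. ✗
Satisfying worlds: {1}.
So Diamond Box p fails at the other 2 worlds.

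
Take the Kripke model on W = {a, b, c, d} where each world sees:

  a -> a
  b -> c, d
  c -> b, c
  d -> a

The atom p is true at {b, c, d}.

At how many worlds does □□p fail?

a: successors {a}; □p there: a:F. ✗
b: successors {c, d}; □p there: c:T, d:F. ✗
c: successors {b, c}; □p there: b:T, c:T. ✓
d: successors {a}; □p there: a:F. ✗
Satisfying worlds: {c}.
So □□p fails at the other 3 worlds.

3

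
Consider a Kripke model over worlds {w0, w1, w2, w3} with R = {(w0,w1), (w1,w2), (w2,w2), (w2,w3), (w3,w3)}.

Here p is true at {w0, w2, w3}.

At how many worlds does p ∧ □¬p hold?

w0: p is T, □¬p is T. ✓
w1: p is F, □¬p is F. ✗
w2: p is T, □¬p is F. ✗
w3: p is T, □¬p is F. ✗
Satisfying worlds: {w0}.

1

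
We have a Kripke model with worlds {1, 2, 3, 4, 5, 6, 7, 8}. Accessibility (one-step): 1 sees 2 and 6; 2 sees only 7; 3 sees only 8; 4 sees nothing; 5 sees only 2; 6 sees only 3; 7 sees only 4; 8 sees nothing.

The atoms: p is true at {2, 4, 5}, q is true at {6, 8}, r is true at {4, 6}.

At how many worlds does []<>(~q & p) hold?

1: successors {2, 6}; <>(~q & p) there: 2:F, 6:F. ✗
2: successors {7}; <>(~q & p) there: 7:T. ✓
3: successors {8}; <>(~q & p) there: 8:F. ✗
4: no successors, so []<>(~q & p) holds vacuously. ✓
5: successors {2}; <>(~q & p) there: 2:F. ✗
6: successors {3}; <>(~q & p) there: 3:F. ✗
7: successors {4}; <>(~q & p) there: 4:F. ✗
8: no successors, so []<>(~q & p) holds vacuously. ✓
Satisfying worlds: {2, 4, 8}.

3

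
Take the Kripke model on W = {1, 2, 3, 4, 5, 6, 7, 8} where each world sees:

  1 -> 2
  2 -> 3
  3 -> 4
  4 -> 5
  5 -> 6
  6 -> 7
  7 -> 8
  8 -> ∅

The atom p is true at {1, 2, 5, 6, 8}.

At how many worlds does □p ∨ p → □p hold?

1: □p ∨ p is T, □p is T. ✓
2: □p ∨ p is T, □p is F. ✗
3: □p ∨ p is F, □p is F. ✓
4: □p ∨ p is T, □p is T. ✓
5: □p ∨ p is T, □p is T. ✓
6: □p ∨ p is T, □p is F. ✗
7: □p ∨ p is T, □p is T. ✓
8: □p ∨ p is T, □p is T. ✓
Satisfying worlds: {1, 3, 4, 5, 7, 8}.

6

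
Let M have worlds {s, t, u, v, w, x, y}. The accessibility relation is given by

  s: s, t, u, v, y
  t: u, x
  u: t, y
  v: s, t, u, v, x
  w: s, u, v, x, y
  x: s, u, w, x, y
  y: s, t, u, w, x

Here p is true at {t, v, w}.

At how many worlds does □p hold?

s: successors {s, t, u, v, y}; p there: s:F, t:T, u:F, v:T, y:F. ✗
t: successors {u, x}; p there: u:F, x:F. ✗
u: successors {t, y}; p there: t:T, y:F. ✗
v: successors {s, t, u, v, x}; p there: s:F, t:T, u:F, v:T, x:F. ✗
w: successors {s, u, v, x, y}; p there: s:F, u:F, v:T, x:F, y:F. ✗
x: successors {s, u, w, x, y}; p there: s:F, u:F, w:T, x:F, y:F. ✗
y: successors {s, t, u, w, x}; p there: s:F, t:T, u:F, w:T, x:F. ✗
Satisfying worlds: ∅.

0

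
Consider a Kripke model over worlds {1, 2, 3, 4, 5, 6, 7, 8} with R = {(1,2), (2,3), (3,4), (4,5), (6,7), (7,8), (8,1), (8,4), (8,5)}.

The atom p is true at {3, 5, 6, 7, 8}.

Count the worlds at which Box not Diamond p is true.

3

1: successors {2}; not Diamond p there: 2:F. ✗
2: successors {3}; not Diamond p there: 3:T. ✓
3: successors {4}; not Diamond p there: 4:F. ✗
4: successors {5}; not Diamond p there: 5:T. ✓
5: no successors, so Box not Diamond p holds vacuously. ✓
6: successors {7}; not Diamond p there: 7:F. ✗
7: successors {8}; not Diamond p there: 8:F. ✗
8: successors {1, 4, 5}; not Diamond p there: 1:T, 4:F, 5:T. ✗
Satisfying worlds: {2, 4, 5}.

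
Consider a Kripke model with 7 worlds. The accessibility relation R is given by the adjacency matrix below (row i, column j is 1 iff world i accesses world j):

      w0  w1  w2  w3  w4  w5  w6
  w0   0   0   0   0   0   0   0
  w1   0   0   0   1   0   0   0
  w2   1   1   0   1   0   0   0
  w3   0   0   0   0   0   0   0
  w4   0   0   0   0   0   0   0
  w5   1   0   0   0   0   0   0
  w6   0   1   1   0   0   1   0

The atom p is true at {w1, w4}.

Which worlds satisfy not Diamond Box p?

{w0, w3, w4, w6}

w0: Diamond Box p is F. ✓
w1: Diamond Box p is T. ✗
w2: Diamond Box p is T. ✗
w3: Diamond Box p is F. ✓
w4: Diamond Box p is F. ✓
w5: Diamond Box p is T. ✗
w6: Diamond Box p is F. ✓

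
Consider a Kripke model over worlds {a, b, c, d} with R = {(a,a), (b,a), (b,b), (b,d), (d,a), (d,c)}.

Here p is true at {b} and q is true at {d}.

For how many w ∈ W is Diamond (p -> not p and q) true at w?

a: successors {a}; p -> not p and q there: a:T. ✓
b: successors {a, b, d}; p -> not p and q there: a:T, b:F, d:T. ✓
c: no successors, so Diamond (p -> not p and q) fails. ✗
d: successors {a, c}; p -> not p and q there: a:T, c:T. ✓
Satisfying worlds: {a, b, d}.

3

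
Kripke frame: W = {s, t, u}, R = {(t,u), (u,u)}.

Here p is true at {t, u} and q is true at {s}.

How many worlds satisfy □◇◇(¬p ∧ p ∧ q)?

s: no successors, so □◇◇(¬p ∧ p ∧ q) holds vacuously. ✓
t: successors {u}; ◇◇(¬p ∧ p ∧ q) there: u:F. ✗
u: successors {u}; ◇◇(¬p ∧ p ∧ q) there: u:F. ✗
Satisfying worlds: {s}.

1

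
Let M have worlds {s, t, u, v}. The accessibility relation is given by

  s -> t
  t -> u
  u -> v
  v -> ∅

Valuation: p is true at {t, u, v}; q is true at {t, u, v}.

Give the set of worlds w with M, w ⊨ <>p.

{s, t, u}

s: successors {t}; p there: t:T. ✓
t: successors {u}; p there: u:T. ✓
u: successors {v}; p there: v:T. ✓
v: no successors, so <>p fails. ✗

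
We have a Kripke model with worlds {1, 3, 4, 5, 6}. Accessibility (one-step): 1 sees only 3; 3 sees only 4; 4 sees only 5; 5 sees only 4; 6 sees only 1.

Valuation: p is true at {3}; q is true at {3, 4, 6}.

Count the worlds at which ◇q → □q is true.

5

1: ◇q is T, □q is T. ✓
3: ◇q is T, □q is T. ✓
4: ◇q is F, □q is F. ✓
5: ◇q is T, □q is T. ✓
6: ◇q is F, □q is F. ✓
Satisfying worlds: {1, 3, 4, 5, 6}.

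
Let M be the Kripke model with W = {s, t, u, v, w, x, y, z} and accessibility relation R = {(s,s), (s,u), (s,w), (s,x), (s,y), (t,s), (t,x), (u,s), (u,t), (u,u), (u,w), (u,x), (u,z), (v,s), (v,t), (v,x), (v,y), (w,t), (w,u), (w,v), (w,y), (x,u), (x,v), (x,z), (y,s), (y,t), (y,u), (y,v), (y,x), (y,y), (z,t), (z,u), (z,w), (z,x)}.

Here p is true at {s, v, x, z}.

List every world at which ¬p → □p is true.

s: ¬p is F, □p is F. ✓
t: ¬p is T, □p is T. ✓
u: ¬p is T, □p is F. ✗
v: ¬p is F, □p is F. ✓
w: ¬p is T, □p is F. ✗
x: ¬p is F, □p is F. ✓
y: ¬p is T, □p is F. ✗
z: ¬p is F, □p is F. ✓

{s, t, v, x, z}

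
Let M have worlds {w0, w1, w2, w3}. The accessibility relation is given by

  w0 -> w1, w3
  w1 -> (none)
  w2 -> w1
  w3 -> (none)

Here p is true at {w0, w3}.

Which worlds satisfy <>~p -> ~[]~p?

{w0, w1, w3}

w0: <>~p is T, ~[]~p is T. ✓
w1: <>~p is F, ~[]~p is F. ✓
w2: <>~p is T, ~[]~p is F. ✗
w3: <>~p is F, ~[]~p is F. ✓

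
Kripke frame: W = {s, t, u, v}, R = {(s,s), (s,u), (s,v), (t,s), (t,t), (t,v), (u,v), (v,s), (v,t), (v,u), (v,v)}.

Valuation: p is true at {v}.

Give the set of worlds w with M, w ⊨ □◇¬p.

s: successors {s, u, v}; ◇¬p there: s:T, u:F, v:T. ✗
t: successors {s, t, v}; ◇¬p there: s:T, t:T, v:T. ✓
u: successors {v}; ◇¬p there: v:T. ✓
v: successors {s, t, u, v}; ◇¬p there: s:T, t:T, u:F, v:T. ✗

{t, u}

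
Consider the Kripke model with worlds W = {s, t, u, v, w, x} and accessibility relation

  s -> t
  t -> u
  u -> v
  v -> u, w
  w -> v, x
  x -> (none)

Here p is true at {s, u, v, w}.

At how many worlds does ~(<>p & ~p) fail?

1

s: <>p & ~p is F. ✓
t: <>p & ~p is T. ✗
u: <>p & ~p is F. ✓
v: <>p & ~p is F. ✓
w: <>p & ~p is F. ✓
x: <>p & ~p is F. ✓
Satisfying worlds: {s, u, v, w, x}.
So ~(<>p & ~p) fails at the other 1 world.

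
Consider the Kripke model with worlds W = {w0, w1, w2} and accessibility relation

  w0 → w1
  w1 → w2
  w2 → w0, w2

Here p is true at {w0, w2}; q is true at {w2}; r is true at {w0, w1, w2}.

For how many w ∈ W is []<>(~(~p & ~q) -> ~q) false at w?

w0: successors {w1}; <>(~(~p & ~q) -> ~q) there: w1:F. ✗
w1: successors {w2}; <>(~(~p & ~q) -> ~q) there: w2:T. ✓
w2: successors {w0, w2}; <>(~(~p & ~q) -> ~q) there: w0:T, w2:T. ✓
Satisfying worlds: {w1, w2}.
So []<>(~(~p & ~q) -> ~q) fails at the other 1 world.

1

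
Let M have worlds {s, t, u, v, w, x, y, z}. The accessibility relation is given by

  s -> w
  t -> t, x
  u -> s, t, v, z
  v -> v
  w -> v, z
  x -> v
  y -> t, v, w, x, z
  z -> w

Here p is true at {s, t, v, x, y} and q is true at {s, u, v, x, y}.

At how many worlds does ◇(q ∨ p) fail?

s: successors {w}; q ∨ p there: w:F. ✗
t: successors {t, x}; q ∨ p there: t:T, x:T. ✓
u: successors {s, t, v, z}; q ∨ p there: s:T, t:T, v:T, z:F. ✓
v: successors {v}; q ∨ p there: v:T. ✓
w: successors {v, z}; q ∨ p there: v:T, z:F. ✓
x: successors {v}; q ∨ p there: v:T. ✓
y: successors {t, v, w, x, z}; q ∨ p there: t:T, v:T, w:F, x:T, z:F. ✓
z: successors {w}; q ∨ p there: w:F. ✗
Satisfying worlds: {t, u, v, w, x, y}.
So ◇(q ∨ p) fails at the other 2 worlds.

2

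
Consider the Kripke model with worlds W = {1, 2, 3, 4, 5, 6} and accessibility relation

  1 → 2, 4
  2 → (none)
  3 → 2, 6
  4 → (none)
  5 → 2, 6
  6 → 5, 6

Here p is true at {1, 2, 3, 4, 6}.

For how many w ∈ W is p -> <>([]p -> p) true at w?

4

1: p is T, <>([]p -> p) is T. ✓
2: p is T, <>([]p -> p) is F. ✗
3: p is T, <>([]p -> p) is T. ✓
4: p is T, <>([]p -> p) is F. ✗
5: p is F, <>([]p -> p) is T. ✓
6: p is T, <>([]p -> p) is T. ✓
Satisfying worlds: {1, 3, 5, 6}.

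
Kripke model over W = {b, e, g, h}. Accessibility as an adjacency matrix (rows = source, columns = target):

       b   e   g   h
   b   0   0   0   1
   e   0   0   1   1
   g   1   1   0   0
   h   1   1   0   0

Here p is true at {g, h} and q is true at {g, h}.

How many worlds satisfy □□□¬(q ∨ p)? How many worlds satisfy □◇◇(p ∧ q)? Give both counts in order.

For □□□¬(q ∨ p):
b: successors {h}; □□¬(q ∨ p) there: h:F. ✗
e: successors {g, h}; □□¬(q ∨ p) there: g:F, h:F. ✗
g: successors {b, e}; □□¬(q ∨ p) there: b:T, e:T. ✓
h: successors {b, e}; □□¬(q ∨ p) there: b:T, e:T. ✓
— 2 worlds.
For □◇◇(p ∧ q):
b: successors {h}; ◇◇(p ∧ q) there: h:T. ✓
e: successors {g, h}; ◇◇(p ∧ q) there: g:T, h:T. ✓
g: successors {b, e}; ◇◇(p ∧ q) there: b:F, e:F. ✗
h: successors {b, e}; ◇◇(p ∧ q) there: b:F, e:F. ✗
— 2 worlds.

2 and 2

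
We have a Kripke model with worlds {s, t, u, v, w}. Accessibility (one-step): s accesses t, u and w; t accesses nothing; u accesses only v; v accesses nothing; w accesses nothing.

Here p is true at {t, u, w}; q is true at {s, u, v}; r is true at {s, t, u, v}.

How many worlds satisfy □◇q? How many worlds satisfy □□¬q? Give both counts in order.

3 and 4

For □◇q:
s: successors {t, u, w}; ◇q there: t:F, u:T, w:F. ✗
t: no successors, so □◇q holds vacuously. ✓
u: successors {v}; ◇q there: v:F. ✗
v: no successors, so □◇q holds vacuously. ✓
w: no successors, so □◇q holds vacuously. ✓
— 3 worlds.
For □□¬q:
s: successors {t, u, w}; □¬q there: t:T, u:F, w:T. ✗
t: no successors, so □□¬q holds vacuously. ✓
u: successors {v}; □¬q there: v:T. ✓
v: no successors, so □□¬q holds vacuously. ✓
w: no successors, so □□¬q holds vacuously. ✓
— 4 worlds.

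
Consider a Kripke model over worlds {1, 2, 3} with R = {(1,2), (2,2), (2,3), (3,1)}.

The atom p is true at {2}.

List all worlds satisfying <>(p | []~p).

{1, 2}

1: successors {2}; p | []~p there: 2:T. ✓
2: successors {2, 3}; p | []~p there: 2:T, 3:T. ✓
3: successors {1}; p | []~p there: 1:F. ✗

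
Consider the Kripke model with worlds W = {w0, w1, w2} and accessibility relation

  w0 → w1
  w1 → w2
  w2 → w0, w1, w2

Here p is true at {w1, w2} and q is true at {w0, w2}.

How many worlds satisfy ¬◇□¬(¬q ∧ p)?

w0: ◇□¬(¬q ∧ p) is T. ✗
w1: ◇□¬(¬q ∧ p) is F. ✓
w2: ◇□¬(¬q ∧ p) is T. ✗
Satisfying worlds: {w1}.

1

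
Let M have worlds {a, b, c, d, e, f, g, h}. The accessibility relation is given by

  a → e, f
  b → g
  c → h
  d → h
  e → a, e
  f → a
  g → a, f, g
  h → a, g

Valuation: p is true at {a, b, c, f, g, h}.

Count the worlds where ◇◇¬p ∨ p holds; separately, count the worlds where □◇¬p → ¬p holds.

For ◇◇¬p ∨ p:
a: ◇◇¬p is T, p is T. ✓
b: ◇◇¬p is F, p is T. ✓
c: ◇◇¬p is F, p is T. ✓
d: ◇◇¬p is F, p is F. ✗
e: ◇◇¬p is T, p is F. ✓
f: ◇◇¬p is T, p is T. ✓
g: ◇◇¬p is T, p is T. ✓
h: ◇◇¬p is T, p is T. ✓
— 7 worlds.
For □◇¬p → ¬p:
a: □◇¬p is F, ¬p is F. ✓
b: □◇¬p is F, ¬p is F. ✓
c: □◇¬p is F, ¬p is F. ✓
d: □◇¬p is F, ¬p is T. ✓
e: □◇¬p is T, ¬p is T. ✓
f: □◇¬p is T, ¬p is F. ✗
g: □◇¬p is F, ¬p is F. ✓
h: □◇¬p is F, ¬p is F. ✓
— 7 worlds.

7 and 7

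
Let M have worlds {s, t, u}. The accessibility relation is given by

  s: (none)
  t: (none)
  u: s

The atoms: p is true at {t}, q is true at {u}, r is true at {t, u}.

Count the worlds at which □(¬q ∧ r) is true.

s: no successors, so □(¬q ∧ r) holds vacuously. ✓
t: no successors, so □(¬q ∧ r) holds vacuously. ✓
u: successors {s}; ¬q ∧ r there: s:F. ✗
Satisfying worlds: {s, t}.

2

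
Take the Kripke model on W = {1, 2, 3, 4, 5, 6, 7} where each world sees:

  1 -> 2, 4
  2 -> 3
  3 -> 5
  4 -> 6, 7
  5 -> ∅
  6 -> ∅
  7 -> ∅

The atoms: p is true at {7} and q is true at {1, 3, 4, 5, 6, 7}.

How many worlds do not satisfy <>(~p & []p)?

1: successors {2, 4}; ~p & []p there: 2:F, 4:F. ✗
2: successors {3}; ~p & []p there: 3:F. ✗
3: successors {5}; ~p & []p there: 5:T. ✓
4: successors {6, 7}; ~p & []p there: 6:T, 7:F. ✓
5: no successors, so <>(~p & []p) fails. ✗
6: no successors, so <>(~p & []p) fails. ✗
7: no successors, so <>(~p & []p) fails. ✗
Satisfying worlds: {3, 4}.
So <>(~p & []p) fails at the other 5 worlds.

5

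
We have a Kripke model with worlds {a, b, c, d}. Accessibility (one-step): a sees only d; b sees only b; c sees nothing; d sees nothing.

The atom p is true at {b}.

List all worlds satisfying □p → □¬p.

a: □p is F, □¬p is T. ✓
b: □p is T, □¬p is F. ✗
c: □p is T, □¬p is T. ✓
d: □p is T, □¬p is T. ✓

{a, c, d}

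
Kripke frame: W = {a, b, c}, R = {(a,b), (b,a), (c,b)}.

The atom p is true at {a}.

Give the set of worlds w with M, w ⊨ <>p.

a: successors {b}; p there: b:F. ✗
b: successors {a}; p there: a:T. ✓
c: successors {b}; p there: b:F. ✗

{b}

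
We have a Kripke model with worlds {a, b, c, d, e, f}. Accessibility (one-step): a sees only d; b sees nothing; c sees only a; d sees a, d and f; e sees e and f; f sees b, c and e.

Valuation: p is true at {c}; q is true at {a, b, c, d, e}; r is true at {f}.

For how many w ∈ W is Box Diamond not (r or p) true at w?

5

a: successors {d}; Diamond not (r or p) there: d:T. ✓
b: no successors, so Box Diamond not (r or p) holds vacuously. ✓
c: successors {a}; Diamond not (r or p) there: a:T. ✓
d: successors {a, d, f}; Diamond not (r or p) there: a:T, d:T, f:T. ✓
e: successors {e, f}; Diamond not (r or p) there: e:T, f:T. ✓
f: successors {b, c, e}; Diamond not (r or p) there: b:F, c:T, e:T. ✗
Satisfying worlds: {a, b, c, d, e}.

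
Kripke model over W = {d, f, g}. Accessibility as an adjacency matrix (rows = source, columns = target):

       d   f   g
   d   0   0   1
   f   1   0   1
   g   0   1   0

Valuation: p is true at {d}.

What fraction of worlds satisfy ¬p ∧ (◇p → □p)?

d: ¬p is F, ◇p → □p is T. ✗
f: ¬p is T, ◇p → □p is F. ✗
g: ¬p is T, ◇p → □p is T. ✓
That's 1 of 3 worlds, so 1/3.

1/3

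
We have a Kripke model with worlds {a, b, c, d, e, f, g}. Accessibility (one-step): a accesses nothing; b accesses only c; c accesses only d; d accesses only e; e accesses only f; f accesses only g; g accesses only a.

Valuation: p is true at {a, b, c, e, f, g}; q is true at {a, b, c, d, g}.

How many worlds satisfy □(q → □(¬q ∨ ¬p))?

a: no successors, so □(q → □(¬q ∨ ¬p)) holds vacuously. ✓
b: successors {c}; q → □(¬q ∨ ¬p) there: c:T. ✓
c: successors {d}; q → □(¬q ∨ ¬p) there: d:T. ✓
d: successors {e}; q → □(¬q ∨ ¬p) there: e:T. ✓
e: successors {f}; q → □(¬q ∨ ¬p) there: f:T. ✓
f: successors {g}; q → □(¬q ∨ ¬p) there: g:F. ✗
g: successors {a}; q → □(¬q ∨ ¬p) there: a:T. ✓
Satisfying worlds: {a, b, c, d, e, g}.

6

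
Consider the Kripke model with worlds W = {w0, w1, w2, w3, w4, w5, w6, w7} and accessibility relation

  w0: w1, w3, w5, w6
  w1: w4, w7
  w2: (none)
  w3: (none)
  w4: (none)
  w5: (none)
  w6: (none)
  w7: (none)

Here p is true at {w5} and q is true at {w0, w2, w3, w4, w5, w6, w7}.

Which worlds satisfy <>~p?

w0: successors {w1, w3, w5, w6}; ~p there: w1:T, w3:T, w5:F, w6:T. ✓
w1: successors {w4, w7}; ~p there: w4:T, w7:T. ✓
w2: no successors, so <>~p fails. ✗
w3: no successors, so <>~p fails. ✗
w4: no successors, so <>~p fails. ✗
w5: no successors, so <>~p fails. ✗
w6: no successors, so <>~p fails. ✗
w7: no successors, so <>~p fails. ✗

{w0, w1}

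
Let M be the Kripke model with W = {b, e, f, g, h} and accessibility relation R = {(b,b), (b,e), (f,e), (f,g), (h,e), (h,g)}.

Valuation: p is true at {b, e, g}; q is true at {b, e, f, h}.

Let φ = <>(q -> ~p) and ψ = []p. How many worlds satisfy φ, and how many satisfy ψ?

For <>(q -> ~p):
b: successors {b, e}; q -> ~p there: b:F, e:F. ✗
e: no successors, so <>(q -> ~p) fails. ✗
f: successors {e, g}; q -> ~p there: e:F, g:T. ✓
g: no successors, so <>(q -> ~p) fails. ✗
h: successors {e, g}; q -> ~p there: e:F, g:T. ✓
— 2 worlds.
For []p:
b: successors {b, e}; p there: b:T, e:T. ✓
e: no successors, so []p holds vacuously. ✓
f: successors {e, g}; p there: e:T, g:T. ✓
g: no successors, so []p holds vacuously. ✓
h: successors {e, g}; p there: e:T, g:T. ✓
— 5 worlds.

2 and 5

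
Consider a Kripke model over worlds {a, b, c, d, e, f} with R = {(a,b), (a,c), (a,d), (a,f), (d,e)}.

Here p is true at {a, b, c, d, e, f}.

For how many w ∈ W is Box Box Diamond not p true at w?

a: successors {b, c, d, f}; Box Diamond not p there: b:T, c:T, d:F, f:T. ✗
b: no successors, so Box Box Diamond not p holds vacuously. ✓
c: no successors, so Box Box Diamond not p holds vacuously. ✓
d: successors {e}; Box Diamond not p there: e:T. ✓
e: no successors, so Box Box Diamond not p holds vacuously. ✓
f: no successors, so Box Box Diamond not p holds vacuously. ✓
Satisfying worlds: {b, c, d, e, f}.

5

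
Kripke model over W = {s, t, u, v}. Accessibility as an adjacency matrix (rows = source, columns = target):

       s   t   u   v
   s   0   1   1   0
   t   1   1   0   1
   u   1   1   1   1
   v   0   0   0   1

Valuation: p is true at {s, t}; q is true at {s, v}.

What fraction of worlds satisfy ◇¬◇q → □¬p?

s: ◇¬◇q is F, □¬p is F. ✓
t: ◇¬◇q is T, □¬p is F. ✗
u: ◇¬◇q is T, □¬p is F. ✗
v: ◇¬◇q is F, □¬p is T. ✓
That's 2 of 4 worlds, so 2/4 = 1/2.

1/2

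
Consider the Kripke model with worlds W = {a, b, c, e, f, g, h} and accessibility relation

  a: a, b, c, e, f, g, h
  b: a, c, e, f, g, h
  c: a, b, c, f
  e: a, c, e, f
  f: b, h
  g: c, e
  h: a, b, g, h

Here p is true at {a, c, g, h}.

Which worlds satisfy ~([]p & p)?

{a, b, c, e, f, g, h}

a: []p & p is F. ✓
b: []p & p is F. ✓
c: []p & p is F. ✓
e: []p & p is F. ✓
f: []p & p is F. ✓
g: []p & p is F. ✓
h: []p & p is F. ✓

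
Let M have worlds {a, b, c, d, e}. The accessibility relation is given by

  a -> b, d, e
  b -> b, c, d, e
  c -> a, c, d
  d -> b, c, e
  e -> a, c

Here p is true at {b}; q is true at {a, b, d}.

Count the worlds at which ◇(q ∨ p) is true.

a: successors {b, d, e}; q ∨ p there: b:T, d:T, e:F. ✓
b: successors {b, c, d, e}; q ∨ p there: b:T, c:F, d:T, e:F. ✓
c: successors {a, c, d}; q ∨ p there: a:T, c:F, d:T. ✓
d: successors {b, c, e}; q ∨ p there: b:T, c:F, e:F. ✓
e: successors {a, c}; q ∨ p there: a:T, c:F. ✓
Satisfying worlds: {a, b, c, d, e}.

5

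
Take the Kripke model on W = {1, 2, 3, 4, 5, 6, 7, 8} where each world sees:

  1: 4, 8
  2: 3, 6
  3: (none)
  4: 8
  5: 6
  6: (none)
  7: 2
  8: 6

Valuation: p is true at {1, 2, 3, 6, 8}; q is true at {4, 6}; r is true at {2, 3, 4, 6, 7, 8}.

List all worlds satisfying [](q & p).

{3, 5, 6, 8}

1: successors {4, 8}; q & p there: 4:F, 8:F. ✗
2: successors {3, 6}; q & p there: 3:F, 6:T. ✗
3: no successors, so [](q & p) holds vacuously. ✓
4: successors {8}; q & p there: 8:F. ✗
5: successors {6}; q & p there: 6:T. ✓
6: no successors, so [](q & p) holds vacuously. ✓
7: successors {2}; q & p there: 2:F. ✗
8: successors {6}; q & p there: 6:T. ✓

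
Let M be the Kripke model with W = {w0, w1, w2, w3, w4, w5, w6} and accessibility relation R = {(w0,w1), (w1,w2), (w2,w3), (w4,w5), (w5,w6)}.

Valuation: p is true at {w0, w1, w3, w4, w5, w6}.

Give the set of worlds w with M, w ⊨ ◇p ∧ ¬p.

w0: ◇p is T, ¬p is F. ✗
w1: ◇p is F, ¬p is F. ✗
w2: ◇p is T, ¬p is T. ✓
w3: ◇p is F, ¬p is F. ✗
w4: ◇p is T, ¬p is F. ✗
w5: ◇p is T, ¬p is F. ✗
w6: ◇p is F, ¬p is F. ✗

{w2}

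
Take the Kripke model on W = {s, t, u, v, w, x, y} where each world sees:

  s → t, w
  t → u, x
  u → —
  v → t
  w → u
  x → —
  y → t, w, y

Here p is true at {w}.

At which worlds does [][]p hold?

s: successors {t, w}; []p there: t:F, w:F. ✗
t: successors {u, x}; []p there: u:T, x:T. ✓
u: no successors, so [][]p holds vacuously. ✓
v: successors {t}; []p there: t:F. ✗
w: successors {u}; []p there: u:T. ✓
x: no successors, so [][]p holds vacuously. ✓
y: successors {t, w, y}; []p there: t:F, w:F, y:F. ✗

{t, u, w, x}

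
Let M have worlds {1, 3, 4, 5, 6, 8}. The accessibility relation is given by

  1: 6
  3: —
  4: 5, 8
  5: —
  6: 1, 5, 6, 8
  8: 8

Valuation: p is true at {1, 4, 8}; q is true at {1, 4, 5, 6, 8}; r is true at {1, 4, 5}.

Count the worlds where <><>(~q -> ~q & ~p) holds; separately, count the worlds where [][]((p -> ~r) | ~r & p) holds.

4 and 4

For <><>(~q -> ~q & ~p):
1: successors {6}; <>(~q -> ~q & ~p) there: 6:T. ✓
3: no successors, so <><>(~q -> ~q & ~p) fails. ✗
4: successors {5, 8}; <>(~q -> ~q & ~p) there: 5:F, 8:T. ✓
5: no successors, so <><>(~q -> ~q & ~p) fails. ✗
6: successors {1, 5, 6, 8}; <>(~q -> ~q & ~p) there: 1:T, 5:F, 6:T, 8:T. ✓
8: successors {8}; <>(~q -> ~q & ~p) there: 8:T. ✓
— 4 worlds.
For [][]((p -> ~r) | ~r & p):
1: successors {6}; []((p -> ~r) | ~r & p) there: 6:F. ✗
3: no successors, so [][]((p -> ~r) | ~r & p) holds vacuously. ✓
4: successors {5, 8}; []((p -> ~r) | ~r & p) there: 5:T, 8:T. ✓
5: no successors, so [][]((p -> ~r) | ~r & p) holds vacuously. ✓
6: successors {1, 5, 6, 8}; []((p -> ~r) | ~r & p) there: 1:T, 5:T, 6:F, 8:T. ✗
8: successors {8}; []((p -> ~r) | ~r & p) there: 8:T. ✓
— 4 worlds.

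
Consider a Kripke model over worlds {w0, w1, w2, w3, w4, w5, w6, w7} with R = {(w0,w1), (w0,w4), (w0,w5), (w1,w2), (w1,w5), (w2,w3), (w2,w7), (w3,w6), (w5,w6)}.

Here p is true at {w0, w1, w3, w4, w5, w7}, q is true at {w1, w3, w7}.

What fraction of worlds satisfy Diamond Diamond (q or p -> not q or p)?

w0: successors {w1, w4, w5}; Diamond (q or p -> not q or p) there: w1:T, w4:F, w5:T. ✓
w1: successors {w2, w5}; Diamond (q or p -> not q or p) there: w2:T, w5:T. ✓
w2: successors {w3, w7}; Diamond (q or p -> not q or p) there: w3:T, w7:F. ✓
w3: successors {w6}; Diamond (q or p -> not q or p) there: w6:F. ✗
w4: no successors, so Diamond Diamond (q or p -> not q or p) fails. ✗
w5: successors {w6}; Diamond (q or p -> not q or p) there: w6:F. ✗
w6: no successors, so Diamond Diamond (q or p -> not q or p) fails. ✗
w7: no successors, so Diamond Diamond (q or p -> not q or p) fails. ✗
That's 3 of 8 worlds, so 3/8.

3/8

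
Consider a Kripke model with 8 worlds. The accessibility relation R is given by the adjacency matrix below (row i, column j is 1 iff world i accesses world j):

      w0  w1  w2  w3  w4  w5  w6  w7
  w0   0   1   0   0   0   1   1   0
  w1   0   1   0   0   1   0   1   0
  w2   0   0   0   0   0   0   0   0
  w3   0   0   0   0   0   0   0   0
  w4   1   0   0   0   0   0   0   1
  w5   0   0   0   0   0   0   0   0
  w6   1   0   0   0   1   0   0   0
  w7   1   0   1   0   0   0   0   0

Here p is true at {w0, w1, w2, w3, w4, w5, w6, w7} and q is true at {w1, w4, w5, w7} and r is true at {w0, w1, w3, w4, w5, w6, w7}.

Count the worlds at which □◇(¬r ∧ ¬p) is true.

w0: successors {w1, w5, w6}; ◇(¬r ∧ ¬p) there: w1:F, w5:F, w6:F. ✗
w1: successors {w1, w4, w6}; ◇(¬r ∧ ¬p) there: w1:F, w4:F, w6:F. ✗
w2: no successors, so □◇(¬r ∧ ¬p) holds vacuously. ✓
w3: no successors, so □◇(¬r ∧ ¬p) holds vacuously. ✓
w4: successors {w0, w7}; ◇(¬r ∧ ¬p) there: w0:F, w7:F. ✗
w5: no successors, so □◇(¬r ∧ ¬p) holds vacuously. ✓
w6: successors {w0, w4}; ◇(¬r ∧ ¬p) there: w0:F, w4:F. ✗
w7: successors {w0, w2}; ◇(¬r ∧ ¬p) there: w0:F, w2:F. ✗
Satisfying worlds: {w2, w3, w5}.

3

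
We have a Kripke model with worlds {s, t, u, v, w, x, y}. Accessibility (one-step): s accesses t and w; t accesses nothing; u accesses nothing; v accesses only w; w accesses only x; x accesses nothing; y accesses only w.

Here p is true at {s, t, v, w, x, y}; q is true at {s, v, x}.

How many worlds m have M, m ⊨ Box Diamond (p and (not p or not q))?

3

s: successors {t, w}; Diamond (p and (not p or not q)) there: t:F, w:F. ✗
t: no successors, so Box Diamond (p and (not p or not q)) holds vacuously. ✓
u: no successors, so Box Diamond (p and (not p or not q)) holds vacuously. ✓
v: successors {w}; Diamond (p and (not p or not q)) there: w:F. ✗
w: successors {x}; Diamond (p and (not p or not q)) there: x:F. ✗
x: no successors, so Box Diamond (p and (not p or not q)) holds vacuously. ✓
y: successors {w}; Diamond (p and (not p or not q)) there: w:F. ✗
Satisfying worlds: {t, u, x}.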